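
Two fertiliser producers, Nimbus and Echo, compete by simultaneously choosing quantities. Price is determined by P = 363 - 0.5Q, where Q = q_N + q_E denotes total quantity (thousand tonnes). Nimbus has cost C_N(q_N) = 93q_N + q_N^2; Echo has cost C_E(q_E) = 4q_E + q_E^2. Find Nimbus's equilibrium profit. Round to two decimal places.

7788.35

Nimbus's profit: π_N = (363 - 0.5Q)q_N - (93q_N + q_N²). Setting ∂π_N/∂q_N = 0: 270 - 3q_N - (1/2)(q_E) = 0.
Echo's first-order condition: 359 - 3q_E - (1/2)(q_N) = 0.
Rearranging gives the reaction functions q_N = (270 - (1/2)q_E)/3 and q_E = (359 - (1/2)q_N)/3.
Solving the pair: q_N = 72.0571, q_E = 107.6571.
Price P = 363 - (1/2)·(1258/7) = 1912/7.
Nimbus's profit: (1912/7)·72.0571 - 93·72.0571 - 72.0571² = 7788.3478.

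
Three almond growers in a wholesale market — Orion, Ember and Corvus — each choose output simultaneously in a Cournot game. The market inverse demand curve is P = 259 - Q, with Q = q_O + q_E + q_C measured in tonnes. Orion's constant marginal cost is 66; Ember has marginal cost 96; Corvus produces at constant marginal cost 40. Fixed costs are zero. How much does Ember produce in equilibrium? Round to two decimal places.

Orion's profit: π_O = (259 - Q)q_O - (66q_O). Setting ∂π_O/∂q_O = 0: 193 - 2q_O - (q_E + q_C) = 0.
Ember's profit: π_E = (259 - Q)q_E - (96q_E). Setting ∂π_E/∂q_E = 0: 163 - 2q_E - (q_O + q_C) = 0.
Corvus's first-order condition: 219 - 2q_C - (q_O + q_E) = 0.
Adding the 3 first-order conditions: 575 − 4Q = 0, so Q = 575/4.
Back-substituting: q_O = (193 − 575/4) = 197/4, q_E = (163 − 575/4) = 77/4, q_C = (219 − 575/4) = 301/4.

19.25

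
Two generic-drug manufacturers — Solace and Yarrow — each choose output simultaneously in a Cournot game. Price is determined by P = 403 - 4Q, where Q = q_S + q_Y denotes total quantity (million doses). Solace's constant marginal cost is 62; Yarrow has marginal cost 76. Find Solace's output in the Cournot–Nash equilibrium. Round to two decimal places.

Solace's profit: π_S = (403 - 4Q)q_S - (62q_S). Setting ∂π_S/∂q_S = 0: 341 - 8q_S - 4(q_Y) = 0.
Yarrow's profit: π_Y = (403 - 4Q)q_Y - (76q_Y). Setting ∂π_Y/∂q_Y = 0: 327 - 8q_Y - 4(q_S) = 0.
So q_S = (341 - 4q_Y)/8 and q_Y = (327 - 4q_S)/8.
Solving the pair: q_S = 355/12, q_Y = 313/12.

29.58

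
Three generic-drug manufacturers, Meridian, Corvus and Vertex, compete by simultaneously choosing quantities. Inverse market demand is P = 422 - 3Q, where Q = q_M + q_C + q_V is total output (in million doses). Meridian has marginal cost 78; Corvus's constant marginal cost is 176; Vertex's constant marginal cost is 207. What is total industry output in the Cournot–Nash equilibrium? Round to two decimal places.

67.08

Meridian's profit: π_M = (422 - 3Q)q_M - (78q_M). Setting ∂π_M/∂q_M = 0: 344 - 6q_M - 3(q_C + q_V) = 0.
Corvus's profit: π_C = (422 - 3Q)q_C - (176q_C). Setting ∂π_C/∂q_C = 0: 246 - 6q_C - 3(q_M + q_V) = 0.
Vertex's first-order condition: 215 - 6q_V - 3(q_M + q_C) = 0.
Adding the 3 first-order conditions: 805 − 12Q = 0, so Q = 805/12.
Back-substituting: q_M = (344 − 805/4)/3 = 571/12, q_C = (246 − 805/4)/3 = 179/12, q_V = (215 − 805/4)/3 = 55/12.
Total output Q = 571/12 + 179/12 + 55/12 = 805/12.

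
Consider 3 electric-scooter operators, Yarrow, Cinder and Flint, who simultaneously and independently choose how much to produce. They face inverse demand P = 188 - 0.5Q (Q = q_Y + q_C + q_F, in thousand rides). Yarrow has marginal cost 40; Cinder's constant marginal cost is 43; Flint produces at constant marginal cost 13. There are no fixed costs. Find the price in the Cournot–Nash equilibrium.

71

Yarrow's profit: π_Y = (188 - 0.5Q)q_Y - (40q_Y). Setting ∂π_Y/∂q_Y = 0: 148 - q_Y - (1/2)(q_C + q_F) = 0.
Cinder's first-order condition: 145 - q_C - (1/2)(q_Y + q_F) = 0.
Flint's first-order condition: 175 - q_F - (1/2)(q_Y + q_C) = 0.
Adding the 3 conditions: 468 − Q − Q = 0, i.e. Q = 234.
Back-substituting: q_Y = (148 − 117)/(1/2) = 62, q_C = (145 − 117)/(1/2) = 56, q_F = (175 − 117)/(1/2) = 116.
Total output Q = 234, so price P = 188 - (1/2)·234 = 71.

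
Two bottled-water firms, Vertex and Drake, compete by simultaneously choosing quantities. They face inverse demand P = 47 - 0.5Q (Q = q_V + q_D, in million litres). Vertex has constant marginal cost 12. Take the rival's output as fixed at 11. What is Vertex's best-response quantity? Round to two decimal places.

29.50

With the rival's output fixed at 11, Vertex's profit is π_V = (47 - (1/2)·11 - (1/2)q_V)q_V - (12q_V) = (83/2 - (1/2)q_V)q_V - (12q_V).
∂π_V/∂q_V = 59/2 - q_V = 0, so q_V = 59/2.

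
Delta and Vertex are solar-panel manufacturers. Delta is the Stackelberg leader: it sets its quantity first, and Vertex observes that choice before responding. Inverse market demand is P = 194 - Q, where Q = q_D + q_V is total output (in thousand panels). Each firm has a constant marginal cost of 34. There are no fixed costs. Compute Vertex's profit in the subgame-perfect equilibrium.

The follower Vertex best-responds to any q_D: π_V = (194 - Q)q_V - 34q_V.
Follower FOC: 160 - q_D - 2q_V = 0, so q_V(q_D) = (160 - q_D)/2.
The leader anticipates this reaction. Substituting into P = 194 - Q gives P = 114 - (1/2)q_D, so π_D = (114 - (1/2)q_D)q_D - 34q_D.
The leader's first-order condition 80 - q_D = 0 yields q_D = 80.
Then q_V = (160 - 80)/2 = 40.
Price P = 194 - 120 = 74.
Vertex's profit: (74 - 34)·40 = 1600.

1600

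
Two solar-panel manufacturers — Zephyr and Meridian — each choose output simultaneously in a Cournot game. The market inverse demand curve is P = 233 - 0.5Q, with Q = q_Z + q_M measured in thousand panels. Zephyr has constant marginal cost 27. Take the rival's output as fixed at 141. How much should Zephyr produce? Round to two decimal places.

With the rival's output fixed at 141, Zephyr's profit is π_Z = (233 - (1/2)·141 - (1/2)q_Z)q_Z - (27q_Z) = (325/2 - (1/2)q_Z)q_Z - (27q_Z).
∂π_Z/∂q_Z = 271/2 - q_Z = 0, so q_Z = 271/2.

135.50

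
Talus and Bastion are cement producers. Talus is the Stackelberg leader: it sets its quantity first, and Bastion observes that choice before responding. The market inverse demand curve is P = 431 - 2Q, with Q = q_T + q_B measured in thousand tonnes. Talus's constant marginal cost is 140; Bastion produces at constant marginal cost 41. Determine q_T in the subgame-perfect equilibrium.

48

Solve by backward induction. Given q_T, the follower Bastion maximises π_B = (431 - 2q_T - 2q_B)q_B - 41q_B.
∂π_B/∂q_B = 390 - 2q_T - 4q_B = 0 gives the reaction function q_B = (390 - 2q_T)/4.
Talus substitutes q_B(q_T) into its own profit: π_T = q_T(431 - 2q_T - (390 - 2q_T)/2) - 140q_T = (236 - q_T)q_T - 140q_T.
Leader FOC: 96 - 2q_T = 0, so q_T = 48.
Then q_B = (390 - 2·48)/4 = 147/2.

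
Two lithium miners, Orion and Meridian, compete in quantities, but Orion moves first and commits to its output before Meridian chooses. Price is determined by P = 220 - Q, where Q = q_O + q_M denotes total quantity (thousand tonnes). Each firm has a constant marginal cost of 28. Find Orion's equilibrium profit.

The follower Meridian best-responds to any q_O: π_M = (220 - Q)q_M - 28q_M.
Setting the follower's marginal profit to zero, 192 - q_O - 2q_M = 0, i.e. q_M = (192 - q_O)/2.
The leader anticipates this reaction. Substituting into P = 220 - Q gives P = 124 - (1/2)q_O, so π_O = (124 - (1/2)q_O)q_O - 28q_O.
Maximising: ∂π_O/∂q_O = 96 - q_O = 0, giving q_O = 96.
Then q_M = (192 - 96)/2 = 48.
Price P = 220 - 144 = 76.
Orion's profit: (76 - 28)·96 = 4608.

4608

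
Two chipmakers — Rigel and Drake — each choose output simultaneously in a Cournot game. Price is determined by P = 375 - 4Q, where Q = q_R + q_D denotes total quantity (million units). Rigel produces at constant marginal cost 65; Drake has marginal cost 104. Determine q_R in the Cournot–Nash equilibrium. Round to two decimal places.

29.08

Rigel's profit: π_R = (375 - 4Q)q_R - (65q_R). Setting ∂π_R/∂q_R = 0: 310 - 8q_R - 4(q_D) = 0.
Drake's first-order condition: 271 - 8q_D - 4(q_R) = 0.
Best responses: q_R = (310 - 4q_D)/8, q_D = (271 - 4q_R)/8.
Solving the pair: q_R = 349/12, q_D = 58/3.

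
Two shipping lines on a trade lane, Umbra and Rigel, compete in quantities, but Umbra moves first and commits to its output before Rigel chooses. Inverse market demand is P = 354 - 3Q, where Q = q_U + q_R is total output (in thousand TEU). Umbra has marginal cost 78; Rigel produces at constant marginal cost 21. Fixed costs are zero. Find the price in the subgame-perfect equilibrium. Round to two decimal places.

The follower Rigel best-responds to any q_U: π_R = (354 - 3Q)q_R - 21q_R.
∂π_R/∂q_R = 333 - 3q_U - 6q_R = 0 gives the reaction function q_R = (333 - 3q_U)/6.
Umbra substitutes q_R(q_U) into its own profit: π_U = q_U(354 - 3q_U - (333 - 3q_U)/2) - 78q_U = (375/2 - (3/2)q_U)q_U - 78q_U.
The leader's first-order condition 219/2 - 3q_U = 0 yields q_U = 73/2.
Then q_R = (333 - 3·(73/2))/6 = 149/4.
Total output Q = 295/4, so price P = 354 - 3·(295/4) = 531/4.

132.75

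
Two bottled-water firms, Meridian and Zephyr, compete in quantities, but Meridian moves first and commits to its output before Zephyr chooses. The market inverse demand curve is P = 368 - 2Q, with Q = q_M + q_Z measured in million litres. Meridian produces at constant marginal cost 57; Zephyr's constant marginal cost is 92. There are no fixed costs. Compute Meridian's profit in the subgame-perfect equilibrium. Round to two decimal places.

7482.25

Solve by backward induction. Given q_M, the follower Zephyr maximises π_Z = (368 - 2q_M - 2q_Z)q_Z - 92q_Z.
Setting the follower's marginal profit to zero, 276 - 2q_M - 4q_Z = 0, i.e. q_Z = (276 - 2q_M)/4.
Meridian substitutes q_Z(q_M) into its own profit: π_M = q_M(368 - 2q_M - (276 - 2q_M)/2) - 57q_M = (230 - q_M)q_M - 57q_M.
Maximising: ∂π_M/∂q_M = 173 - 2q_M = 0, giving q_M = 173/2.
Then q_Z = (276 - 2·(173/2))/4 = 103/4.
Price P = 368 - 2·(449/4) = 287/2.
Meridian's profit: (287/2 - 57)·(173/2) = 7482.2500.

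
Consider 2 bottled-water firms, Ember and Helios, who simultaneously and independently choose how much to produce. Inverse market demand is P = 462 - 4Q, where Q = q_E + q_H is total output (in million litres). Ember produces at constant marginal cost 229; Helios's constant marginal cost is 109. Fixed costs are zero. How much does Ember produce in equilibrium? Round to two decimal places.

9.42

Ember's profit: π_E = (462 - 4Q)q_E - (229q_E). Setting ∂π_E/∂q_E = 0: 233 - 8q_E - 4(q_H) = 0.
Helios's profit: π_H = (462 - 4Q)q_H - (109q_H). Setting ∂π_H/∂q_H = 0: 353 - 8q_H - 4(q_E) = 0.
Best responses: q_E = (233 - 4q_H)/8, q_H = (353 - 4q_E)/8.
Substituting one into the other gives q_E = 113/12 and q_H = 473/12.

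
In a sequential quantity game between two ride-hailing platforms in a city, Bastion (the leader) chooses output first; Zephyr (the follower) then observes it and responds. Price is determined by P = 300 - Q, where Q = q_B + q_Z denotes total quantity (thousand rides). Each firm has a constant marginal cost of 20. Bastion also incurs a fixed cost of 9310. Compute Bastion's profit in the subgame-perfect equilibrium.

490

The follower Zephyr best-responds to any q_B: π_Z = (300 - Q)q_Z - 20q_Z.
∂π_Z/∂q_Z = 280 - q_B - 2q_Z = 0 gives the reaction function q_Z = (280 - q_B)/2.
Bastion substitutes q_Z(q_B) into its own profit: π_B = q_B(300 - q_B - (280 - q_B)/2) - 20q_B = (160 - (1/2)q_B)q_B - 20q_B.
Leader FOC: 140 - q_B = 0, so q_B = 140.
Then q_Z = (280 - 140)/2 = 70.
Price P = 300 - 210 = 90.
Bastion's profit: (90 - 20)·140 - 9310 = 490.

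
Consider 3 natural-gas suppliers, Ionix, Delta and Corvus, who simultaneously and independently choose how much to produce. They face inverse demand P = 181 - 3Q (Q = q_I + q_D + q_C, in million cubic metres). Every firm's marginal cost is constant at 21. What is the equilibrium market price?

61

Each firm earns π_i = (181 - 3Q)q_i - 21q_i.
First-order condition (treating rivals' output as given): 160 - 6q_i - 3·Σ_{j≠i} q_j = 0.
By symmetry each firm produces the same amount; substituting Σ_{j≠i} q_j = 2q_i yields q_i = 160/12 = 40/3.
Total output Q = 40, so price P = 181 - 3·40 = 61.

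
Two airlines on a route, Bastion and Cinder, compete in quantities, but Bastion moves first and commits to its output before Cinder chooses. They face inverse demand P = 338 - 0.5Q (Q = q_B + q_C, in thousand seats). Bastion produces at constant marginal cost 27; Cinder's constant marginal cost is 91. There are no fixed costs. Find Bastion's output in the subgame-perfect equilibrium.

The follower Cinder best-responds to any q_B: π_C = (338 - 0.5Q)q_C - 91q_C.
Setting the follower's marginal profit to zero, 247 - (1/2)q_B - q_C = 0, i.e. q_C = (247 - (1/2)q_B).
The leader anticipates this reaction. Substituting into P = 338 - 0.5Q gives P = 429/2 - (1/4)q_B, so π_B = (429/2 - (1/4)q_B)q_B - 27q_B.
Leader FOC: 375/2 - (1/2)q_B = 0, so q_B = 375.
Then q_C = (247 - (1/2)·375) = 119/2.

375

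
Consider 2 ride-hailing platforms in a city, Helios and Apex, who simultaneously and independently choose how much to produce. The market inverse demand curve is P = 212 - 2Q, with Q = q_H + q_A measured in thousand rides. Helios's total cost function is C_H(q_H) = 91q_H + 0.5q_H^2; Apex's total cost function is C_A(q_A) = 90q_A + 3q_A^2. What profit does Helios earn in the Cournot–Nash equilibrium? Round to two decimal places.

Helios's profit: π_H = (212 - 2Q)q_H - (91q_H + (1/2)q_H²). Setting ∂π_H/∂q_H = 0: 121 - 5q_H - 2(q_A) = 0.
Apex's profit: π_A = (212 - 2Q)q_A - (90q_A + 3q_A²). Setting ∂π_A/∂q_A = 0: 122 - 10q_A - 2(q_H) = 0.
So q_H = (121 - 2q_A)/5 and q_A = (122 - 2q_H)/10.
Substituting one into the other gives q_H = 21 and q_A = 8.
Price P = 212 - 2·29 = 154.
Helios's profit: 154·21 - 91·21 - (1/2)·21² = 1102.5000.

1102.50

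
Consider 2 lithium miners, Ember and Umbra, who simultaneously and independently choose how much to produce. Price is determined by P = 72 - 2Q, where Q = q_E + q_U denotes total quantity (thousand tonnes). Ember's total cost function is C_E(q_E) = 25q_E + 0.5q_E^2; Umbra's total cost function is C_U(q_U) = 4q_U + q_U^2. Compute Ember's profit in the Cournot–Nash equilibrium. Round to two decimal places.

Ember's profit: π_E = (72 - 2Q)q_E - (25q_E + (1/2)q_E²). Setting ∂π_E/∂q_E = 0: 47 - 5q_E - 2(q_U) = 0.
Umbra's profit: π_U = (72 - 2Q)q_U - (4q_U + q_U²). Setting ∂π_U/∂q_U = 0: 68 - 6q_U - 2(q_E) = 0.
So q_E = (47 - 2q_U)/5 and q_U = (68 - 2q_E)/6.
Substituting one into the other gives q_E = 73/13 and q_U = 123/13.
Price P = 72 - 2·(196/13) = 544/13.
Ember's profit: (544/13)·(73/13) - 25·(73/13) - (1/2)(73/13)² = 78.8314.

78.83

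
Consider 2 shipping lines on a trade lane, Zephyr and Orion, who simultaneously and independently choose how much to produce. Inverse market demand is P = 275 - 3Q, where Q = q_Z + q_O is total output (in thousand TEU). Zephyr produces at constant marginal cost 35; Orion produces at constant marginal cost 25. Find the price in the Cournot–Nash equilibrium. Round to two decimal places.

Zephyr's profit: π_Z = (275 - 3Q)q_Z - (35q_Z). Setting ∂π_Z/∂q_Z = 0: 240 - 6q_Z - 3(q_O) = 0.
Orion's first-order condition: 250 - 6q_O - 3(q_Z) = 0.
Best responses: q_Z = (240 - 3q_O)/6, q_O = (250 - 3q_Z)/6.
Substituting one into the other gives q_Z = 230/9 and q_O = 260/9.
Total output Q = 490/9, so price P = 275 - 3·(490/9) = 335/3.

111.67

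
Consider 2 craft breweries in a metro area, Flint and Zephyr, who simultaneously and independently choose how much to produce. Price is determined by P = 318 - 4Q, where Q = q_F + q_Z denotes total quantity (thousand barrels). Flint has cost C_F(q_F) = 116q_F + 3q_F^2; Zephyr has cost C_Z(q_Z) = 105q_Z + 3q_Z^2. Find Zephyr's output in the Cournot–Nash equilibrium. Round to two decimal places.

Flint's profit: π_F = (318 - 4Q)q_F - (116q_F + 3q_F²). Setting ∂π_F/∂q_F = 0: 202 - 14q_F - 4(q_Z) = 0.
Zephyr's first-order condition: 213 - 14q_Z - 4(q_F) = 0.
So q_F = (202 - 4q_Z)/14 and q_Z = (213 - 4q_F)/14.
Solving the pair: q_F = 494/45, q_Z = 1087/90.

12.08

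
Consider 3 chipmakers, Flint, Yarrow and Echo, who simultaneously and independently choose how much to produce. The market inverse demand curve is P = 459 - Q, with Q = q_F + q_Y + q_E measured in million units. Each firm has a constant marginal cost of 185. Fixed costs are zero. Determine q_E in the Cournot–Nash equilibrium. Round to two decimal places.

68.50

Each firm earns π_i = (459 - Q)q_i - 185q_i.
First-order condition (treating rivals' output as given): 274 - 2q_i - Σ_{j≠i} q_j = 0.
With identical firms every q_j equals q_i, so Σ_{j≠i} q_j = 2q_i and 274 = 4q_i, giving q_i = 137/2.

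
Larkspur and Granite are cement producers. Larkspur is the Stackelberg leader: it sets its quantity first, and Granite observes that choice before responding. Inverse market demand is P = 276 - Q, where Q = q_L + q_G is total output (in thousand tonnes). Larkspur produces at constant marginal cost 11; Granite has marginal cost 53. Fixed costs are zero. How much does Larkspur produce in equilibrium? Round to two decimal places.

153.50

Solve by backward induction. Given q_L, the follower Granite maximises π_G = (276 - q_L - q_G)q_G - 53q_G.
Setting the follower's marginal profit to zero, 223 - q_L - 2q_G = 0, i.e. q_G = (223 - q_L)/2.
The leader anticipates this reaction. Substituting into P = 276 - Q gives P = 329/2 - (1/2)q_L, so π_L = (329/2 - (1/2)q_L)q_L - 11q_L.
Leader FOC: 307/2 - q_L = 0, so q_L = 307/2.
Then q_G = (223 - 307/2)/2 = 139/4.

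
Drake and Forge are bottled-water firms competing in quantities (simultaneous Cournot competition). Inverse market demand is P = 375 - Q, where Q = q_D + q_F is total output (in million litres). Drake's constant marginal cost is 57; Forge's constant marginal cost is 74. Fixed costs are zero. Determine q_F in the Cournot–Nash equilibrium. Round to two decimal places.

94.67

Drake's profit: π_D = (375 - Q)q_D - (57q_D). Setting ∂π_D/∂q_D = 0: 318 - 2q_D - (q_F) = 0.
Forge's profit: π_F = (375 - Q)q_F - (74q_F). Setting ∂π_F/∂q_F = 0: 301 - 2q_F - (q_D) = 0.
Rearranging gives the reaction functions q_D = (318 - q_F)/2 and q_F = (301 - q_D)/2.
Solving the pair: q_D = 335/3, q_F = 284/3.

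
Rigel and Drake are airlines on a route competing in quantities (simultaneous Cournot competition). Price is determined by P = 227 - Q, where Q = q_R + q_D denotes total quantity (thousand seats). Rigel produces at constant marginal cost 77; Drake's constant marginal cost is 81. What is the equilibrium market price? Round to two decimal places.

128.33

Rigel's profit: π_R = (227 - Q)q_R - (77q_R). Setting ∂π_R/∂q_R = 0: 150 - 2q_R - (q_D) = 0.
Drake's first-order condition: 146 - 2q_D - (q_R) = 0.
Best responses: q_R = (150 - q_D)/2, q_D = (146 - q_R)/2.
Solving the pair: q_R = 154/3, q_D = 142/3.
Total output Q = 296/3, so price P = 227 - 296/3 = 385/3.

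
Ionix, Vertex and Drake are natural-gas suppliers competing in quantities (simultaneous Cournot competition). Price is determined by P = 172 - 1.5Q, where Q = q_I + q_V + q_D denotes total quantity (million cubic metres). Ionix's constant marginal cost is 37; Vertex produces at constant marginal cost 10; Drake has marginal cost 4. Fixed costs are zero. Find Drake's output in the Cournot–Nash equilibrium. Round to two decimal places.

34.50

Ionix's profit: π_I = (172 - 1.5Q)q_I - (37q_I). Setting ∂π_I/∂q_I = 0: 135 - 3q_I - (3/2)(q_V + q_D) = 0.
Vertex's first-order condition: 162 - 3q_V - (3/2)(q_I + q_D) = 0.
Drake's profit: π_D = (172 - 1.5Q)q_D - (4q_D). Setting ∂π_D/∂q_D = 0: 168 - 3q_D - (3/2)(q_I + q_V) = 0.
Adding the 3 conditions: 465 − 3Q − 3Q = 0, i.e. Q = 155/2.
Back-substituting: q_I = (135 − 465/4)/(3/2) = 25/2, q_V = (162 − 465/4)/(3/2) = 61/2, q_D = (168 − 465/4)/(3/2) = 69/2.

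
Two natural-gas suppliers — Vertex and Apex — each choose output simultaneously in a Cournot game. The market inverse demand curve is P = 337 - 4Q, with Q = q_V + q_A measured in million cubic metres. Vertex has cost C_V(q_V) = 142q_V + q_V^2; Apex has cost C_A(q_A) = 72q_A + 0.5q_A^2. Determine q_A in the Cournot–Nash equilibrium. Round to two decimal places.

25.27

Vertex's profit: π_V = (337 - 4Q)q_V - (142q_V + q_V²). Setting ∂π_V/∂q_V = 0: 195 - 10q_V - 4(q_A) = 0.
Apex's first-order condition: 265 - 9q_A - 4(q_V) = 0.
Best responses: q_V = (195 - 4q_A)/10, q_A = (265 - 4q_V)/9.
Solving the pair: q_V = 695/74, q_A = 935/37.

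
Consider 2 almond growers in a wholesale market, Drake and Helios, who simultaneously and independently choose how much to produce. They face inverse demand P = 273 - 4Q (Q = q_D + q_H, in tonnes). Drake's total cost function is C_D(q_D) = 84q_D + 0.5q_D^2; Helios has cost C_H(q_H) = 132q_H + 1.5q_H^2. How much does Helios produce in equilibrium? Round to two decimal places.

Drake's profit: π_D = (273 - 4Q)q_D - (84q_D + (1/2)q_D²). Setting ∂π_D/∂q_D = 0: 189 - 9q_D - 4(q_H) = 0.
Helios's profit: π_H = (273 - 4Q)q_H - (132q_H + (3/2)q_H²). Setting ∂π_H/∂q_H = 0: 141 - 11q_H - 4(q_D) = 0.
Rearranging gives the reaction functions q_D = (189 - 4q_H)/9 and q_H = (141 - 4q_D)/11.
Solving the pair: q_D = 1515/83, q_H = 513/83.

6.18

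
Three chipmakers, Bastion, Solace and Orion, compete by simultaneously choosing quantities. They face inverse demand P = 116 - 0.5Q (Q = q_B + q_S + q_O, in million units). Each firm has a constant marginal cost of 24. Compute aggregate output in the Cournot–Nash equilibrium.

138

Each firm earns π_i = (116 - 0.5Q)q_i - 24q_i.
First-order condition (treating rivals' output as given): 92 - q_i - (1/2)·Σ_{j≠i} q_j = 0.
With identical firms every q_j equals q_i, so Σ_{j≠i} q_j = 2q_i and 92 = 2q_i, giving q_i = 46.
Total output Q = 46 + 46 + 46 = 138.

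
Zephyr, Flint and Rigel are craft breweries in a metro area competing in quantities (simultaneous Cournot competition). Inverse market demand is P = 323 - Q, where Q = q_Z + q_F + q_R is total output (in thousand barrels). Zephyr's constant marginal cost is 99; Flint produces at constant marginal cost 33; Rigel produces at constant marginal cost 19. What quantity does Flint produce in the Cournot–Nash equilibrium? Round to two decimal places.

Zephyr's profit: π_Z = (323 - Q)q_Z - (99q_Z). Setting ∂π_Z/∂q_Z = 0: 224 - 2q_Z - (q_F + q_R) = 0.
Flint's first-order condition: 290 - 2q_F - (q_Z + q_R) = 0.
Rigel's profit: π_R = (323 - Q)q_R - (19q_R). Setting ∂π_R/∂q_R = 0: 304 - 2q_R - (q_Z + q_F) = 0.
Adding the 3 first-order conditions: 818 − 4Q = 0, so Q = 409/2.
Back-substituting: q_Z = (224 − 409/2) = 39/2, q_F = (290 − 409/2) = 171/2, q_R = (304 − 409/2) = 199/2.

85.50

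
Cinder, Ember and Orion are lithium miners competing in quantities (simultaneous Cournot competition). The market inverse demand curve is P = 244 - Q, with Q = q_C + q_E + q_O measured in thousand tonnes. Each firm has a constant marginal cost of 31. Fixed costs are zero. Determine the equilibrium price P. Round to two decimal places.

A representative firm's profit is π_i = q_i(244 - Q) - 31q_i.
First-order condition (treating rivals' output as given): 213 - 2q_i - Σ_{j≠i} q_j = 0.
By symmetry each firm produces the same amount; substituting Σ_{j≠i} q_j = 2q_i yields q_i = 213/4.
Total output Q = 639/4, so price P = 244 - 639/4 = 337/4.

84.25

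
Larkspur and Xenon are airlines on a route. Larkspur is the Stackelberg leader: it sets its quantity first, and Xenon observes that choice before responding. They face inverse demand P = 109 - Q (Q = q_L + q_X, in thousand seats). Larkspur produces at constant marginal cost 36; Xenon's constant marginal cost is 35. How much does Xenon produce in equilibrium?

19

The follower Xenon best-responds to any q_L: π_X = (109 - Q)q_X - 35q_X.
Setting the follower's marginal profit to zero, 74 - q_L - 2q_X = 0, i.e. q_X = (74 - q_L)/2.
The leader anticipates this reaction. Substituting into P = 109 - Q gives P = 72 - (1/2)q_L, so π_L = (72 - (1/2)q_L)q_L - 36q_L.
The leader's first-order condition 36 - q_L = 0 yields q_L = 36.
Then q_X = (74 - 36)/2 = 19.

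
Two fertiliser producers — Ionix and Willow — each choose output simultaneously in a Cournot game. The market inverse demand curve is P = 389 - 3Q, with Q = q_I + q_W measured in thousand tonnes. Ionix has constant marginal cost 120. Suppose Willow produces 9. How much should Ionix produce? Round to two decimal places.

40.33

With the rival's output fixed at 9, Ionix's profit is π_I = (389 - 3·9 - 3q_I)q_I - (120q_I) = (362 - 3q_I)q_I - (120q_I).
∂π_I/∂q_I = 242 - 6q_I = 0, so q_I = 121/3.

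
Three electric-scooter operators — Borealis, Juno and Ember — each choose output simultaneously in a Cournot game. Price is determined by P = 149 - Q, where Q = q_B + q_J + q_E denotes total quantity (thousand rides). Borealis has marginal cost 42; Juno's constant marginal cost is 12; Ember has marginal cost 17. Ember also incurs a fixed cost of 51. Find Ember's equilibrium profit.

1393

Borealis's profit: π_B = (149 - Q)q_B - (42q_B). Setting ∂π_B/∂q_B = 0: 107 - 2q_B - (q_J + q_E) = 0.
Juno's first-order condition: 137 - 2q_J - (q_B + q_E) = 0.
Ember's first-order condition: 132 - 2q_E - (q_B + q_J) = 0.
Summing all 3 equations gives 376 − 4Q = 0, hence Q = 94.
Back-substituting: q_B = (107 − 94) = 13, q_J = (137 − 94) = 43, q_E = (132 − 94) = 38.
Price P = 149 - 94 = 55.
Ember's profit: (55 - 17)·38 - 51 = 1393.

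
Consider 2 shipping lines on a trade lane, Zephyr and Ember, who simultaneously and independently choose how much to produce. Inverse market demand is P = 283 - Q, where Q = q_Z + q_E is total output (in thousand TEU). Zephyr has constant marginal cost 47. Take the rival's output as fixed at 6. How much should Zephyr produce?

With the rival's output fixed at 6, Zephyr's profit is π_Z = (283 - 6 - q_Z)q_Z - (47q_Z) = (277 - q_Z)q_Z - (47q_Z).
∂π_Z/∂q_Z = 230 - 2q_Z = 0, so q_Z = 115.

115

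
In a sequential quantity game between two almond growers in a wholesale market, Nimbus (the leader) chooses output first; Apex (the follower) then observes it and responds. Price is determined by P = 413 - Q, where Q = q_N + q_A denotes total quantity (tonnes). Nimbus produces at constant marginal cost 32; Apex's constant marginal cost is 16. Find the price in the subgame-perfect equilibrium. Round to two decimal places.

123.25

Solve by backward induction. Given q_N, the follower Apex maximises π_A = (413 - q_N - q_A)q_A - 16q_A.
Follower FOC: 397 - q_N - 2q_A = 0, so q_A(q_N) = (397 - q_N)/2.
The leader anticipates this reaction. Substituting into P = 413 - Q gives P = 429/2 - (1/2)q_N, so π_N = (429/2 - (1/2)q_N)q_N - 32q_N.
The leader's first-order condition 365/2 - q_N = 0 yields q_N = 365/2.
Then q_A = (397 - 365/2)/2 = 429/4.
Total output Q = 1159/4, so price P = 413 - 1159/4 = 493/4.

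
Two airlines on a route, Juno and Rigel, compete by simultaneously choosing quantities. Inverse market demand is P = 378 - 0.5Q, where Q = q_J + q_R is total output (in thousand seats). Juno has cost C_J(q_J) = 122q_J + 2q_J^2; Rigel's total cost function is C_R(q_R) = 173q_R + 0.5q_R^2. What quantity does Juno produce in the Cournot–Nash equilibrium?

42

Juno's profit: π_J = (378 - 0.5Q)q_J - (122q_J + 2q_J²). Setting ∂π_J/∂q_J = 0: 256 - 5q_J - (1/2)(q_R) = 0.
Rigel's profit: π_R = (378 - 0.5Q)q_R - (173q_R + (1/2)q_R²). Setting ∂π_R/∂q_R = 0: 205 - 2q_R - (1/2)(q_J) = 0.
So q_J = (256 - (1/2)q_R)/5 and q_R = (205 - (1/2)q_J)/2.
Solving the pair: q_J = 42, q_R = 92.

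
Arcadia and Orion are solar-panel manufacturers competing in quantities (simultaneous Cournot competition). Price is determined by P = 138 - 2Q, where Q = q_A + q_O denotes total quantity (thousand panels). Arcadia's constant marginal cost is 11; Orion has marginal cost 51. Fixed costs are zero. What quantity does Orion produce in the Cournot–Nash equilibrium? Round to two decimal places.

7.83

Arcadia's profit: π_A = (138 - 2Q)q_A - (11q_A). Setting ∂π_A/∂q_A = 0: 127 - 4q_A - 2(q_O) = 0.
Orion's profit: π_O = (138 - 2Q)q_O - (51q_O). Setting ∂π_O/∂q_O = 0: 87 - 4q_O - 2(q_A) = 0.
So q_A = (127 - 2q_O)/4 and q_O = (87 - 2q_A)/4.
Solving the pair: q_A = 167/6, q_O = 47/6.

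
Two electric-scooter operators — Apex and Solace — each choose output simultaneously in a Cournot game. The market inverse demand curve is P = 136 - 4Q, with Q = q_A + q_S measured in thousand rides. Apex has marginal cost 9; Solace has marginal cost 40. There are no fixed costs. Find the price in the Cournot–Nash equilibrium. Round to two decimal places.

61.67

Apex's profit: π_A = (136 - 4Q)q_A - (9q_A). Setting ∂π_A/∂q_A = 0: 127 - 8q_A - 4(q_S) = 0.
Solace's profit: π_S = (136 - 4Q)q_S - (40q_S). Setting ∂π_S/∂q_S = 0: 96 - 8q_S - 4(q_A) = 0.
So q_A = (127 - 4q_S)/8 and q_S = (96 - 4q_A)/8.
Substituting one into the other gives q_A = 79/6 and q_S = 65/12.
Total output Q = 223/12, so price P = 136 - 4·(223/12) = 185/3.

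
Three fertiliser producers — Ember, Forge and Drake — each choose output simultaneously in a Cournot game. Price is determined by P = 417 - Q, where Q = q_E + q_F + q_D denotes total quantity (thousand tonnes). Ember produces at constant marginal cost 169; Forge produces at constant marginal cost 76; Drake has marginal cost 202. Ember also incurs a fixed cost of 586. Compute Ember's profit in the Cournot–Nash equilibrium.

1623

Ember's profit: π_E = (417 - Q)q_E - (169q_E). Setting ∂π_E/∂q_E = 0: 248 - 2q_E - (q_F + q_D) = 0.
Forge's first-order condition: 341 - 2q_F - (q_E + q_D) = 0.
Drake's first-order condition: 215 - 2q_D - (q_E + q_F) = 0.
Adding the 3 first-order conditions: 804 − 4Q = 0, so Q = 201.
Back-substituting: q_E = (248 − 201) = 47, q_F = (341 − 201) = 140, q_D = (215 − 201) = 14.
Price P = 417 - 201 = 216.
Ember's profit: (216 - 169)·47 - 586 = 1623.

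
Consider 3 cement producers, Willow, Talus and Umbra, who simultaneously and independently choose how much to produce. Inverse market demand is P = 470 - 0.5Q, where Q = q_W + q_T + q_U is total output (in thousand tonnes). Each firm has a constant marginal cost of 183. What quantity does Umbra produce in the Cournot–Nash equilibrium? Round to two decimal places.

A representative firm's profit is π_i = q_i(470 - 0.5Q) - 183q_i.
First-order condition (treating rivals' output as given): 287 - q_i - (1/2)·Σ_{j≠i} q_j = 0.
By symmetry each firm produces the same amount; substituting Σ_{j≠i} q_j = 2q_i yields q_i = 287/2.

143.50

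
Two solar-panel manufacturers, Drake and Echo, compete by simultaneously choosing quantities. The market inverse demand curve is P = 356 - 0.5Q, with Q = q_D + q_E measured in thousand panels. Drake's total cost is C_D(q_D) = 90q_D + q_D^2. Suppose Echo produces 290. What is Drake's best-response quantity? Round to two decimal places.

40.33

With the rival's output fixed at 290, Drake's profit is π_D = (356 - (1/2)·290 - (1/2)q_D)q_D - (90q_D + q_D²) = (211 - (1/2)q_D)q_D - (90q_D + q_D²).
∂π_D/∂q_D = 121 - 3q_D = 0, so q_D = 121/3.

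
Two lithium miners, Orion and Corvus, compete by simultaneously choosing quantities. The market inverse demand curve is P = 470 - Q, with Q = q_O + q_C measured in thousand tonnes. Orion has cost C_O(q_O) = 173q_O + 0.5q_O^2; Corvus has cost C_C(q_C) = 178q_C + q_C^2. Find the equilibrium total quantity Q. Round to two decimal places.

134.09

Orion's profit: π_O = (470 - Q)q_O - (173q_O + (1/2)q_O²). Setting ∂π_O/∂q_O = 0: 297 - 3q_O - (q_C) = 0.
Corvus's profit: π_C = (470 - Q)q_C - (178q_C + q_C²). Setting ∂π_C/∂q_C = 0: 292 - 4q_C - (q_O) = 0.
Best responses: q_O = (297 - q_C)/3, q_C = (292 - q_O)/4.
Substituting one into the other gives q_O = 896/11 and q_C = 579/11.
Total output Q = 896/11 + 579/11 = 1475/11.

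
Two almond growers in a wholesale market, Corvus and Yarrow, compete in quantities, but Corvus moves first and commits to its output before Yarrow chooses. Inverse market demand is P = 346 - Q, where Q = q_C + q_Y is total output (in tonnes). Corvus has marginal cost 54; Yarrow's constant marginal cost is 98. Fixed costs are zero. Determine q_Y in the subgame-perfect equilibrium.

Solve by backward induction. Given q_C, the follower Yarrow maximises π_Y = (346 - q_C - q_Y)q_Y - 98q_Y.
Setting the follower's marginal profit to zero, 248 - q_C - 2q_Y = 0, i.e. q_Y = (248 - q_C)/2.
Corvus substitutes q_Y(q_C) into its own profit: π_C = q_C(346 - q_C - (248 - q_C)/2) - 54q_C = (222 - (1/2)q_C)q_C - 54q_C.
The leader's first-order condition 168 - q_C = 0 yields q_C = 168.
Then q_Y = (248 - 168)/2 = 40.

40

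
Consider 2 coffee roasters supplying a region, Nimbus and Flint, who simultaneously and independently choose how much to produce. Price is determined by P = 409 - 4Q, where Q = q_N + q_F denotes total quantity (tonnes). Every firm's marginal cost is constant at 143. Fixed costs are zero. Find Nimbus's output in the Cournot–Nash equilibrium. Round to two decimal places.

22.17

A representative firm's profit is π_i = q_i(409 - 4Q) - 143q_i.
Setting ∂π_i/∂q_i = 0 with rivals' quantities fixed: 266 - 8q_i - 4q_j = 0.
With identical firms every q_j equals q_i, so q_j = q_i and 266 = 12q_i, giving q_i = 133/6.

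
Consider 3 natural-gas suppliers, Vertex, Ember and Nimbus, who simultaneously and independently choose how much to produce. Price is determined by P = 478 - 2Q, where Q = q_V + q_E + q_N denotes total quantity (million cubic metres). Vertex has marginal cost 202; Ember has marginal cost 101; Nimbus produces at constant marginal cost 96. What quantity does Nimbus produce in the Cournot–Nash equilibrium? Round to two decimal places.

Vertex's profit: π_V = (478 - 2Q)q_V - (202q_V). Setting ∂π_V/∂q_V = 0: 276 - 4q_V - 2(q_E + q_N) = 0.
Ember's first-order condition: 377 - 4q_E - 2(q_V + q_N) = 0.
Nimbus's profit: π_N = (478 - 2Q)q_N - (96q_N). Setting ∂π_N/∂q_N = 0: 382 - 4q_N - 2(q_V + q_E) = 0.
Adding the 3 conditions: 1035 − 4Q − 4Q = 0, i.e. Q = 1035/8.
Back-substituting: q_V = (276 − 1035/4)/2 = 69/8, q_E = (377 − 1035/4)/2 = 473/8, q_N = (382 − 1035/4)/2 = 493/8.

61.63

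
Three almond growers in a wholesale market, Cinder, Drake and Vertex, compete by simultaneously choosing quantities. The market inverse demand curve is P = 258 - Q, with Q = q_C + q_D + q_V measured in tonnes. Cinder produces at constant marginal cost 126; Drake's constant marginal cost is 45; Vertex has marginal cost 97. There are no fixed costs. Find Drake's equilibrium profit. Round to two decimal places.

Cinder's profit: π_C = (258 - Q)q_C - (126q_C). Setting ∂π_C/∂q_C = 0: 132 - 2q_C - (q_D + q_V) = 0.
Drake's profit: π_D = (258 - Q)q_D - (45q_D). Setting ∂π_D/∂q_D = 0: 213 - 2q_D - (q_C + q_V) = 0.
Vertex's first-order condition: 161 - 2q_V - (q_C + q_D) = 0.
Adding the 3 first-order conditions: 506 − 4Q = 0, so Q = 253/2.
Back-substituting: q_C = (132 − 253/2) = 11/2, q_D = (213 − 253/2) = 173/2, q_V = (161 − 253/2) = 69/2.
Price P = 258 - 253/2 = 263/2.
Drake's profit: (263/2 - 45)·(173/2) = 7482.2500.

7482.25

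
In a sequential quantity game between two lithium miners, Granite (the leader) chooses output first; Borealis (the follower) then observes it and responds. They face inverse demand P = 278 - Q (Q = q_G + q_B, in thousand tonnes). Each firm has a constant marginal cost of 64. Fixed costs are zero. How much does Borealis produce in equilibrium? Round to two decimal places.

The follower Borealis best-responds to any q_G: π_B = (278 - Q)q_B - 64q_B.
Setting the follower's marginal profit to zero, 214 - q_G - 2q_B = 0, i.e. q_B = (214 - q_G)/2.
Granite substitutes q_B(q_G) into its own profit: π_G = q_G(278 - q_G - (214 - q_G)/2) - 64q_G = (171 - (1/2)q_G)q_G - 64q_G.
Maximising: ∂π_G/∂q_G = 107 - q_G = 0, giving q_G = 107.
Then q_B = (214 - 107)/2 = 107/2.

53.50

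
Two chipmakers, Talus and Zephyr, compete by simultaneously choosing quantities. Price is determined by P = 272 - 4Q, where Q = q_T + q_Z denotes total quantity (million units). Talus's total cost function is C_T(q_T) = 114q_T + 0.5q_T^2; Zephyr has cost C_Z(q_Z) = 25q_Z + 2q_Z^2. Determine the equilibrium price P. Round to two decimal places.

163.35

Talus's profit: π_T = (272 - 4Q)q_T - (114q_T + (1/2)q_T²). Setting ∂π_T/∂q_T = 0: 158 - 9q_T - 4(q_Z) = 0.
Zephyr's profit: π_Z = (272 - 4Q)q_Z - (25q_Z + 2q_Z²). Setting ∂π_Z/∂q_Z = 0: 247 - 12q_Z - 4(q_T) = 0.
Rearranging gives the reaction functions q_T = (158 - 4q_Z)/9 and q_Z = (247 - 4q_T)/12.
Substituting one into the other gives q_T = 227/23 and q_Z = 1591/92.
Total output Q = 27.1630, so price P = 272 - 4·27.1630 = 163.3478.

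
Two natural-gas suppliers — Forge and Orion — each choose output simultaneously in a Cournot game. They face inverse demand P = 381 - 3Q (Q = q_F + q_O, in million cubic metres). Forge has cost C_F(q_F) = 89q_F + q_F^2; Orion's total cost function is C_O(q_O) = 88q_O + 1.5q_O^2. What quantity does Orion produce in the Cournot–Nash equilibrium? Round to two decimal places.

Forge's profit: π_F = (381 - 3Q)q_F - (89q_F + q_F²). Setting ∂π_F/∂q_F = 0: 292 - 8q_F - 3(q_O) = 0.
Orion's first-order condition: 293 - 9q_O - 3(q_F) = 0.
Rearranging gives the reaction functions q_F = (292 - 3q_O)/8 and q_O = (293 - 3q_F)/9.
Substituting one into the other gives q_F = 583/21 and q_O = 1468/63.

23.30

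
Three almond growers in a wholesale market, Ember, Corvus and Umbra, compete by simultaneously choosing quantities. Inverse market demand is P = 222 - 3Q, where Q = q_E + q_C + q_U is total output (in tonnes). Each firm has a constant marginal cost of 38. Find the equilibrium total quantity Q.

46

A representative firm's profit is π_i = q_i(222 - 3Q) - 38q_i.
Setting ∂π_i/∂q_i = 0 with rivals' quantities fixed: 184 - 6q_i - 3·Σ_{j≠i} q_j = 0.
With identical firms every q_j equals q_i, so Σ_{j≠i} q_j = 2q_i and 184 = 12q_i, giving q_i = 46/3.
Total output Q = 46/3 + 46/3 + 46/3 = 46.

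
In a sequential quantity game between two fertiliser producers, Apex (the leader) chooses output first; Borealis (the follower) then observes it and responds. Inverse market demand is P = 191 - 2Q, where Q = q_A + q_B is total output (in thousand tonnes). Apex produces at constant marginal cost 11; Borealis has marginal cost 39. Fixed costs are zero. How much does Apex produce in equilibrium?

52

Solve by backward induction. Given q_A, the follower Borealis maximises π_B = (191 - 2q_A - 2q_B)q_B - 39q_B.
Setting the follower's marginal profit to zero, 152 - 2q_A - 4q_B = 0, i.e. q_B = (152 - 2q_A)/4.
The leader anticipates this reaction. Substituting into P = 191 - 2Q gives P = 115 - q_A, so π_A = (115 - q_A)q_A - 11q_A.
The leader's first-order condition 104 - 2q_A = 0 yields q_A = 52.
Then q_B = (152 - 2·52)/4 = 12.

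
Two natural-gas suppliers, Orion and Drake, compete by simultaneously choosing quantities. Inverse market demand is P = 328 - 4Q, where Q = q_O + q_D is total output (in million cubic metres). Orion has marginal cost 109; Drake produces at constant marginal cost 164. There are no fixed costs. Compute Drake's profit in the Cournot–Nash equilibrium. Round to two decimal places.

330.03

Orion's profit: π_O = (328 - 4Q)q_O - (109q_O). Setting ∂π_O/∂q_O = 0: 219 - 8q_O - 4(q_D) = 0.
Drake's first-order condition: 164 - 8q_D - 4(q_O) = 0.
Rearranging gives the reaction functions q_O = (219 - 4q_D)/8 and q_D = (164 - 4q_O)/8.
Substituting one into the other gives q_O = 137/6 and q_D = 109/12.
Price P = 328 - 4·(383/12) = 601/3.
Drake's profit: (601/3 - 164)·(109/12) = 330.0278.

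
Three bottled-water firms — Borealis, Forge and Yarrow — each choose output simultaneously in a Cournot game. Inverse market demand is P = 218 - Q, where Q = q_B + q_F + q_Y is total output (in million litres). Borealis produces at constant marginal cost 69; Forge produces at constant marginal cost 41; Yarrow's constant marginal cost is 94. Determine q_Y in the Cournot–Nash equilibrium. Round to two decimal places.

11.50

Borealis's profit: π_B = (218 - Q)q_B - (69q_B). Setting ∂π_B/∂q_B = 0: 149 - 2q_B - (q_F + q_Y) = 0.
Forge's first-order condition: 177 - 2q_F - (q_B + q_Y) = 0.
Yarrow's first-order condition: 124 - 2q_Y - (q_B + q_F) = 0.
Summing all 3 equations gives 450 − 4Q = 0, hence Q = 225/2.
Back-substituting: q_B = (149 − 225/2) = 73/2, q_F = (177 − 225/2) = 129/2, q_Y = (124 − 225/2) = 23/2.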